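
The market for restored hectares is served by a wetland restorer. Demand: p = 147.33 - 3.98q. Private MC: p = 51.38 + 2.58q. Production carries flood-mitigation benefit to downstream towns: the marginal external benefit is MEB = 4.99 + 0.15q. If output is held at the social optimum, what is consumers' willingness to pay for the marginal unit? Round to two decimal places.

Social marginal cost = private MC − MEB = 46.39 + 2.43q.
Set SMC = demand: 46.39 + 2.43q = 147.33 - 3.98q → q* = 15.7473.
Consumer price on the demand curve at q*: 147.33 − 3.98×15.7473 = 84.6557.

P = 84.66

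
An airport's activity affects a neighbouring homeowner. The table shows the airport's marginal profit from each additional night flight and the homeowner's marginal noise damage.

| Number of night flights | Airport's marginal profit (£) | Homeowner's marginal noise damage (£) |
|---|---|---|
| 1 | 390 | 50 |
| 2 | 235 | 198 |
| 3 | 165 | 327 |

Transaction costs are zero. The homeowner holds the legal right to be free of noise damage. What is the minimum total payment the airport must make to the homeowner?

£248

Efficient level: marginal profit ≥ marginal noise damage through level 2, so k* = 2.
With the homeowner holding the right, the airport must at least compensate total damage at k*: 50 + 198 = 248.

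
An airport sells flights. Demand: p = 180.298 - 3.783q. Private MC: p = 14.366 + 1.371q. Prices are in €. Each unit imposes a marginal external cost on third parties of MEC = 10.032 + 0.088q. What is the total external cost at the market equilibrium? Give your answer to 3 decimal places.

€368.584

Market equilibrium (private): 14.366 + 1.371q = 180.298 - 3.783q → q_m = 32.1948.
Total external cost = ∫₀^{q_m} (10.032 + 0.088q) dq = 10.032×32.1948 + ½×0.088×32.1948² = 368.5845.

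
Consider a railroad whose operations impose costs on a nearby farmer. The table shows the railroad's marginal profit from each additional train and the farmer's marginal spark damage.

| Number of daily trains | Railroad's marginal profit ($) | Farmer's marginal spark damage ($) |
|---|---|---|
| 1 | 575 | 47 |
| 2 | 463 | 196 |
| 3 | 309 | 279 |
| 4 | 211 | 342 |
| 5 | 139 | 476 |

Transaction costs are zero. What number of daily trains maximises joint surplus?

3

Bargaining reaches the level where marginal profit last exceeds marginal spark damage.
That holds through level 3 (309 ≥ 279) but not at 4 (211 < 342).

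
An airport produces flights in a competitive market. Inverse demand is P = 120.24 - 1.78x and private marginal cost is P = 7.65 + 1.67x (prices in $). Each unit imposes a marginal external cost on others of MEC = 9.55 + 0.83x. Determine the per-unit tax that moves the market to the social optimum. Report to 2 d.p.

tax = $29.53 per unit

Social marginal cost = private MC + MEC = 17.20 + 2.50x.
Set SMC = demand: 17.20 + 2.50x = 120.24 - 1.78x → x* = 24.0748.
The Pigouvian tax equals MEC at x*: 9.55 + 0.83×24.0748 = 29.5321.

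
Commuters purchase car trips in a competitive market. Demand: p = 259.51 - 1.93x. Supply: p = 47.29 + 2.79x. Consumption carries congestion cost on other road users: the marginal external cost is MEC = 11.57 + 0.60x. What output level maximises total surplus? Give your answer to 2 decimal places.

x* = 37.72

Social marginal benefit = demand − MEC = 247.94 - 2.53x.
Set SMB = MC: 247.94 - 2.53x = 47.29 + 2.79x → x* = 37.7162.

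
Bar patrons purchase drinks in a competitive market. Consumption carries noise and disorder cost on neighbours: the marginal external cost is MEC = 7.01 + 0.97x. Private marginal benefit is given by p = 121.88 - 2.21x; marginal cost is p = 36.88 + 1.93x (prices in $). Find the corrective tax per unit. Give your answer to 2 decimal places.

tax = $21.81 per unit

Social marginal benefit = demand − MEC = 114.87 - 3.18x.
Set SMB = MC: 114.87 - 3.18x = 36.88 + 1.93x → x* = 15.2622.
The Pigouvian tax equals MEC at x*: 7.01 + 0.97×15.2622 = 21.8143.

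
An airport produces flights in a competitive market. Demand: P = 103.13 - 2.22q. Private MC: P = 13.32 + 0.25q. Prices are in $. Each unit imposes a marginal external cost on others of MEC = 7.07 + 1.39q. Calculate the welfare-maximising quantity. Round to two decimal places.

q* = 21.44

Social marginal cost = private MC + MEC = 20.39 + 1.64q.
Set SMC = demand: 20.39 + 1.64q = 103.13 - 2.22q → q* = 21.4352.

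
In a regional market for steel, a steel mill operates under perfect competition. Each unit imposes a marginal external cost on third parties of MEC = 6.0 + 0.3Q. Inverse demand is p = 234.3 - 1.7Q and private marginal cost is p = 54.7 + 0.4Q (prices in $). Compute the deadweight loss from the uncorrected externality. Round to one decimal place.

DWL = $208.8

Market equilibrium (private): 54.7 + 0.4Q = 234.3 - 1.7Q → Q_m = 85.5238.
Social marginal cost = private MC + MEC = 60.7 + 0.7Q.
Set SMC = demand: 60.7 + 0.7Q = 234.3 - 1.7Q → Q* = 72.3333.
Between Q* and Q_m the wedge SMC − demand runs linearly from 0 to MEC(Q_m), so the loss is a triangle.
DWL = ½ × 13.1905 × 31.6571 = 208.7865.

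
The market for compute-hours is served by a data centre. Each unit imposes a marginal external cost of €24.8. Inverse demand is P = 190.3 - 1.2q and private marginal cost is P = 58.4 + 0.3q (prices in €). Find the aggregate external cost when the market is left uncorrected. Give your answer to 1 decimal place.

Market equilibrium (private): 58.4 + 0.3q = 190.3 - 1.2q → q_m = 87.9333.
Total external cost = MEC × q_m = 24.8 × 87.9333 = 2180.7458.

€2180.7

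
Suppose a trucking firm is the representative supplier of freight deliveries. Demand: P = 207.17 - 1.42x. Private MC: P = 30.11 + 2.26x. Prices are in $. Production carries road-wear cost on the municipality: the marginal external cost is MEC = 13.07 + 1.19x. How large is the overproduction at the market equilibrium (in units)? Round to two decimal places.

14.44 units

Market equilibrium (private): 30.11 + 2.26x = 207.17 - 1.42x → x_m = 48.1141.
Social marginal cost = private MC + MEC = 43.18 + 3.45x.
Set SMC = demand: 43.18 + 3.45x = 207.17 - 1.42x → x* = 33.6735.
Gap = |48.1141 − 33.6735| = 14.4406.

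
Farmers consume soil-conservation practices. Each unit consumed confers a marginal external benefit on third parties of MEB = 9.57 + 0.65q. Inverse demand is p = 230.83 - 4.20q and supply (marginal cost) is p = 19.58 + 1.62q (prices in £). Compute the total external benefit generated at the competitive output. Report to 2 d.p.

£775.55

Market equilibrium (private): 19.58 + 1.62q = 230.83 - 4.20q → q_m = 36.2973.
Total external benefit = ∫₀^{q_m} (9.57 + 0.65q) dq = 9.57×36.2973 + ½×0.65×36.2973² = 775.5507.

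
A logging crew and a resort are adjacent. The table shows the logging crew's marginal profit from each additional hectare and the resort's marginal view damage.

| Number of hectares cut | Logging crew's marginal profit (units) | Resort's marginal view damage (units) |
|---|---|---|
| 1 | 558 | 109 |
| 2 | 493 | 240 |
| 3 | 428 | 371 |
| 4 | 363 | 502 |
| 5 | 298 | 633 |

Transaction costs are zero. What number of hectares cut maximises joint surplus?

3

Bargaining reaches the level where marginal profit last exceeds marginal view damage.
That holds through level 3 (428 ≥ 371) but not at 4 (363 < 502).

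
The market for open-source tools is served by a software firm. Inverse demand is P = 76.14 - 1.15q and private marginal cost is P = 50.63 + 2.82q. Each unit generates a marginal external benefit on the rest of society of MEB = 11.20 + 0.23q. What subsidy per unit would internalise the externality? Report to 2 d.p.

Social marginal cost = private MC − MEB = 39.43 + 2.59q.
Set SMC = demand: 39.43 + 2.59q = 76.14 - 1.15q → q* = 9.8155.
The Pigouvian subsidy equals MEB at q*: 11.20 + 0.23×9.8155 = 13.4576.

subsidy = 13.46 per unit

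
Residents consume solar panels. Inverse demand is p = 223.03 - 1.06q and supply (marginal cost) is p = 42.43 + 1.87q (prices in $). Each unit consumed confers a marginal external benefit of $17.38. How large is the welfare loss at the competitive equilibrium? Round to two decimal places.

Market equilibrium (private): 42.43 + 1.87q = 223.03 - 1.06q → q_m = 61.6382.
Social marginal benefit = demand + MEB = 240.41 - 1.06q.
Set SMB = MC: 240.41 - 1.06q = 42.43 + 1.87q → q* = 67.5700.
The loss is the area between SMB and MC from q* to q_m; with linear curves that's a triangle of height MEB(q_m).
DWL = ½ × 5.9318 × 17.3800 = 51.5473.

DWL = $51.55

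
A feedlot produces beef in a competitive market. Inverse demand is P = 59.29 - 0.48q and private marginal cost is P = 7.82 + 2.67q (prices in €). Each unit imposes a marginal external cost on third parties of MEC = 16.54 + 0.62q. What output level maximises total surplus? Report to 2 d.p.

Social marginal cost = private MC + MEC = 24.36 + 3.29q.
Set SMC = demand: 24.36 + 3.29q = 59.29 - 0.48q → q* = 9.2653.

q* = 9.27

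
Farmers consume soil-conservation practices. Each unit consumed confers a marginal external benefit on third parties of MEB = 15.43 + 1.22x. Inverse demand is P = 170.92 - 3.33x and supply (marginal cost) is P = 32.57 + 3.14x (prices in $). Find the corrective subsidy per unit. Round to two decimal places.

subsidy = $51.17 per unit

Social marginal benefit = demand + MEB = 186.35 - 2.11x.
Set SMB = MC: 186.35 - 2.11x = 32.57 + 3.14x → x* = 29.2914.
The Pigouvian subsidy equals MEB at x*: 15.43 + 1.22×29.2914 = 51.1655.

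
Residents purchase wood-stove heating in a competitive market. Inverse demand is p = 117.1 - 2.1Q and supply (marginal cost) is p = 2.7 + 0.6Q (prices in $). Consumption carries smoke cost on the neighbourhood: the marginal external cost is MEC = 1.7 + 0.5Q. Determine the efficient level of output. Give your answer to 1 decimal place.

Q* = 35.2

Social marginal benefit = demand − MEC = 115.4 - 2.6Q.
Set SMB = MC: 115.4 - 2.6Q = 2.7 + 0.6Q → Q* = 35.2188.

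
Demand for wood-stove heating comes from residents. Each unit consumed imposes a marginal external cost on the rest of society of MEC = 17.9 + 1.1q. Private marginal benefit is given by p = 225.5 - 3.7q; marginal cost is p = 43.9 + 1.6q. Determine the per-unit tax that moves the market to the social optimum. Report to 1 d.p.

tax = 46.0 per unit

Social marginal benefit = demand − MEC = 207.6 - 4.8q.
Set SMB = MC: 207.6 - 4.8q = 43.9 + 1.6q → q* = 25.5781.
The Pigouvian tax equals MEC at q*: 17.9 + 1.1×25.5781 = 46.0359.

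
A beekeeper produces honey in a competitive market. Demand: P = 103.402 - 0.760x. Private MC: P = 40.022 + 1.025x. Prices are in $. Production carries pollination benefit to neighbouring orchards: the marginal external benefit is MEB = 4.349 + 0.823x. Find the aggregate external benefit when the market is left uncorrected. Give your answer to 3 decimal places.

$673.217

Market equilibrium (private): 40.022 + 1.025x = 103.402 - 0.760x → x_m = 35.5070.
Total external benefit = ∫₀^{x_m} (4.349 + 0.823x) dx = 4.349×35.5070 + ½×0.823×35.5070² = 673.2174.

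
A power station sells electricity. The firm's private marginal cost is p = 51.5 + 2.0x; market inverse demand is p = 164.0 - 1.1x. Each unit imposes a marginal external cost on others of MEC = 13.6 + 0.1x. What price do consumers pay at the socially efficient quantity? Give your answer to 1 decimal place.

P = 130.0

Social marginal cost = private MC + MEC = 65.1 + 2.1x.
Set SMC = demand: 65.1 + 2.1x = 164.0 - 1.1x → x* = 30.9063.
Consumer price on the demand curve at x*: 164.0 − 1.1×30.9063 = 130.0031.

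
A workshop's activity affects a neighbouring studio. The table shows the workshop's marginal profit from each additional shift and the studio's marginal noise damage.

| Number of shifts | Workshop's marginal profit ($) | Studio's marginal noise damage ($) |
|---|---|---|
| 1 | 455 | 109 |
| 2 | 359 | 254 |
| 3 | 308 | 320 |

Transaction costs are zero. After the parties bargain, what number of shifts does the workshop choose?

Bargaining reaches the level where marginal profit last exceeds marginal noise damage.
That holds through level 2 (359 ≥ 254) but not at 3 (308 < 320).

2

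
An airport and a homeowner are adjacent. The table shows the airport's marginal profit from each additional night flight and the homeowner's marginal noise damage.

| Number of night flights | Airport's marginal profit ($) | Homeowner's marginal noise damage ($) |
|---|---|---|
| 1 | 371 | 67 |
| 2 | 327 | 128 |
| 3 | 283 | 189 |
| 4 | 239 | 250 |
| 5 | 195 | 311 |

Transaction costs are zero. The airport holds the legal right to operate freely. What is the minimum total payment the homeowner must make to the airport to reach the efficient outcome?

Left alone the airport would choose level 5 (marginal profit stays positive).
Efficient level: k* = 3 (marginal profit ≥ marginal noise damage through 3).
The homeowner must at least cover the airport's forgone profit from cutting 5→3: 239 + 195 = 434.

$434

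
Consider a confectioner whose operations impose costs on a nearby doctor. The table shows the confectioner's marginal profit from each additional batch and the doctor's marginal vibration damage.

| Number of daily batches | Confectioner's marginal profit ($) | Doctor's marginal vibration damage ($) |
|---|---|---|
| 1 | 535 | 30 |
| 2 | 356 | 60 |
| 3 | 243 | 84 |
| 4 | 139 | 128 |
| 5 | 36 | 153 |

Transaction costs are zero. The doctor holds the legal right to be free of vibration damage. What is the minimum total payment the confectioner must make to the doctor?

$302

Efficient level: marginal profit ≥ marginal vibration damage through level 4, so k* = 4.
With the doctor holding the right, the confectioner must at least compensate total damage at k*: 30 + 60 + 84 + 128 = 302.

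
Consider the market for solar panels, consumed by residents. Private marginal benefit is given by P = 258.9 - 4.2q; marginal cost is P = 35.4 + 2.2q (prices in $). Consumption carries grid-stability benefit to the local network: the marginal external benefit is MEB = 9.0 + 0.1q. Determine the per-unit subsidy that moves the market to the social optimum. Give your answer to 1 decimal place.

Social marginal benefit = demand + MEB = 267.9 - 4.1q.
Set SMB = MC: 267.9 - 4.1q = 35.4 + 2.2q → q* = 36.9048.
The Pigouvian subsidy equals MEB at q*: 9.0 + 0.1×36.9048 = 12.6905.

subsidy = $12.7 per unit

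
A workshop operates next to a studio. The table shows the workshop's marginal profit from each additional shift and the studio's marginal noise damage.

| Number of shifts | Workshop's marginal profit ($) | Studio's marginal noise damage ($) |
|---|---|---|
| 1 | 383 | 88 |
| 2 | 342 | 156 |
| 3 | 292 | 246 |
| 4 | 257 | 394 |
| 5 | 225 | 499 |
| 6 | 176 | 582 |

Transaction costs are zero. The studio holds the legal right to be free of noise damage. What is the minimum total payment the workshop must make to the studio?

$490

Efficient level: marginal profit ≥ marginal noise damage through level 3, so k* = 3.
With the studio holding the right, the workshop must at least compensate total damage at k*: 88 + 156 + 246 = 490.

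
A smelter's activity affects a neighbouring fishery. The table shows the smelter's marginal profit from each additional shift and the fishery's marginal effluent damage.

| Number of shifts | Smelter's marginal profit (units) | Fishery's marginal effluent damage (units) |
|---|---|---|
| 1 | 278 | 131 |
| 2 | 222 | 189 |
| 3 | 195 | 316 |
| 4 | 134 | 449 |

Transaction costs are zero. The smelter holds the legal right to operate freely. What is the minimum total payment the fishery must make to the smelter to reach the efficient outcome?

329

Left alone the smelter would choose level 4 (marginal profit stays positive).
Efficient level: k* = 2 (marginal profit ≥ marginal effluent damage through 2).
The fishery must at least cover the smelter's forgone profit from cutting 4→2: 195 + 134 = 329.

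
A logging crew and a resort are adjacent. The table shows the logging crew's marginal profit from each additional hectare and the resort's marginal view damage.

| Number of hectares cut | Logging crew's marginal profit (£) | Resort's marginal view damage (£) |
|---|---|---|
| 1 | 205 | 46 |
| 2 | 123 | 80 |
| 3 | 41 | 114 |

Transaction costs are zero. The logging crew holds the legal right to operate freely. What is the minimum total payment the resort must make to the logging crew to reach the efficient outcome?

Left alone the logging crew would choose level 3 (marginal profit stays positive).
Efficient level: k* = 2 (marginal profit ≥ marginal view damage through 2).
The resort must at least cover the logging crew's forgone profit from cutting 3→2: 41 = 41.

£41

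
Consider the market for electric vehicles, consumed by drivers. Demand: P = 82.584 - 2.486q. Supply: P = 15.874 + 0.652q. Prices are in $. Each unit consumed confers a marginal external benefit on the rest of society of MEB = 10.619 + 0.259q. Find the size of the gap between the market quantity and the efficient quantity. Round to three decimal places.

Market equilibrium (private): 15.874 + 0.652q = 82.584 - 2.486q → q_m = 21.2588.
Social marginal benefit = demand + MEB = 93.203 - 2.227q.
Set SMB = MC: 93.203 - 2.227q = 15.874 + 0.652q → q* = 26.8597.
Gap = |21.2588 − 26.8597| = 5.6009.

5.601 units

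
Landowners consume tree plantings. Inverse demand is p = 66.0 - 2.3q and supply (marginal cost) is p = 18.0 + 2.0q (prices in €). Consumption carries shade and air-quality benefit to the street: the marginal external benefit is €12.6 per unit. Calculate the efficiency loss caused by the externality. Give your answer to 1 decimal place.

DWL = €18.5

Market equilibrium (private): 18.0 + 2.0q = 66.0 - 2.3q → q_m = 11.1628.
Social marginal benefit = demand + MEB = 78.6 - 2.3q.
Set SMB = MC: 78.6 - 2.3q = 18.0 + 2.0q → q* = 14.0930.
Between q* and q_m the wedge SMB − MC runs linearly from 0 to MEB(q_m), so the loss is a triangle.
DWL = ½ × 2.9302 × 12.6000 = 18.4603.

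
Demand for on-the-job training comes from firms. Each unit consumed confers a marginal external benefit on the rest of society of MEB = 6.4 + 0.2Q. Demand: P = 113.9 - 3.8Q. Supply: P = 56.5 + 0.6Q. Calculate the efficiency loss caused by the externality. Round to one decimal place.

DWL = 9.7

Market equilibrium (private): 56.5 + 0.6Q = 113.9 - 3.8Q → Q_m = 13.0455.
Social marginal benefit = demand + MEB = 120.3 - 3.6Q.
Set SMB = MC: 120.3 - 3.6Q = 56.5 + 0.6Q → Q* = 15.1905.
The welfare-loss triangle has base |Q_m − Q*| and height MEB(Q_m) (the vertical gap between SMB and MC is zero at Q* and MEB at Q_m).
DWL = ½ × 2.1450 × 9.0091 = 9.6623.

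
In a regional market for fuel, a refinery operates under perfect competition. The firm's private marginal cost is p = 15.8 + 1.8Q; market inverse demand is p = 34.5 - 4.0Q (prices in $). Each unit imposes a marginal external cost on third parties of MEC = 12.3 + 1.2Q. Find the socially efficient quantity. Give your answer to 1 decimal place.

Q* = 0.9

Social marginal cost = private MC + MEC = 28.1 + 3.0Q.
Set SMC = demand: 28.1 + 3.0Q = 34.5 - 4.0Q → Q* = 0.9143.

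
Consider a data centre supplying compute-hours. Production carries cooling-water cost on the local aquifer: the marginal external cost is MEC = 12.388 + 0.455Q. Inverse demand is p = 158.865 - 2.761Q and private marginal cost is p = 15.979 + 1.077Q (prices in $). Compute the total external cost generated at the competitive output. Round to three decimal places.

Market equilibrium (private): 15.979 + 1.077Q = 158.865 - 2.761Q → Q_m = 37.2293.
Total external cost = ∫₀^{Q_m} (12.388 + 0.455Q) dQ = 12.388×37.2293 + ½×0.455×37.2293² = 776.5163.

$776.516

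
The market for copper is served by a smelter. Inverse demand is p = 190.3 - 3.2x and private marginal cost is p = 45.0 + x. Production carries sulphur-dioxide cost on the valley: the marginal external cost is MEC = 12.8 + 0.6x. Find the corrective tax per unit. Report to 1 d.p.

tax = 29.4 per unit

Social marginal cost = private MC + MEC = 57.8 + 1.6x.
Set SMC = demand: 57.8 + 1.6x = 190.3 - 3.2x → x* = 27.6042.
The Pigouvian tax equals MEC at x*: 12.8 + 0.6×27.6042 = 29.3625.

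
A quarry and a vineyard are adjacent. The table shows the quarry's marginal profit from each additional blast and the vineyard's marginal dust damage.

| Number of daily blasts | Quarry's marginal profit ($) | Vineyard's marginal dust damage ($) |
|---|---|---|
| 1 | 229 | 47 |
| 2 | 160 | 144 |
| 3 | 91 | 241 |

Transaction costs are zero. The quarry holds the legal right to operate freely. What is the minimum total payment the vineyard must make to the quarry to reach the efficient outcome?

$91

Left alone the quarry would choose level 3 (marginal profit stays positive).
Efficient level: k* = 2 (marginal profit ≥ marginal dust damage through 2).
The vineyard must at least cover the quarry's forgone profit from cutting 3→2: 91 = 91.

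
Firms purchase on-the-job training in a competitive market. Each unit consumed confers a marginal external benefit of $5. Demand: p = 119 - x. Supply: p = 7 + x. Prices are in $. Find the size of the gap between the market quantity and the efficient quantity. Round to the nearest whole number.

Market equilibrium (private): 7 + x = 119 - x → x_m = 56.0000.
Social marginal benefit = demand + MEB = 124 - x.
Set SMB = MC: 124 - x = 7 + x → x* = 58.5000.
Gap = |56.0000 − 58.5000| = 2.5000.

3 units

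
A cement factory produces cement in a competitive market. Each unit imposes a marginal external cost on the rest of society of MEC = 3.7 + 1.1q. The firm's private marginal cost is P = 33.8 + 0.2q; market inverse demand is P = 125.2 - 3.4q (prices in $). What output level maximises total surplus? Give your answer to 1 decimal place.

Social marginal cost = private MC + MEC = 37.5 + 1.3q.
Set SMC = demand: 37.5 + 1.3q = 125.2 - 3.4q → q* = 18.6596.

q* = 18.7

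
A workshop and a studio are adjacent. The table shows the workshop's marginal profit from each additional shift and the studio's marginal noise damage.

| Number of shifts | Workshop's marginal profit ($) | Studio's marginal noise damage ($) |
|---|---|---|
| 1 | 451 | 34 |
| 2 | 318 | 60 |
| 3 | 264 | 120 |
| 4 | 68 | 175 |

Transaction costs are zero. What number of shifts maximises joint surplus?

Bargaining reaches the level where marginal profit last exceeds marginal noise damage.
That holds through level 3 (264 ≥ 120) but not at 4 (68 < 175).

3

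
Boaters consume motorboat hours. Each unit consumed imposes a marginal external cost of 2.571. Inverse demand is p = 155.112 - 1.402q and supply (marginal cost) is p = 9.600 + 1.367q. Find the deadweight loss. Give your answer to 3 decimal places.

Market equilibrium (private): 9.600 + 1.367q = 155.112 - 1.402q → q_m = 52.5504.
Social marginal benefit = demand − MEC = 152.541 - 1.402q.
Set SMB = MC: 152.541 - 1.402q = 9.600 + 1.367q → q* = 51.6219.
The loss is the area between SMB and MC from q* to q_m; with linear curves that's a triangle of height MEC(q_m).
DWL = ½ × 0.9285 × 2.5710 = 1.1936.

DWL = 1.194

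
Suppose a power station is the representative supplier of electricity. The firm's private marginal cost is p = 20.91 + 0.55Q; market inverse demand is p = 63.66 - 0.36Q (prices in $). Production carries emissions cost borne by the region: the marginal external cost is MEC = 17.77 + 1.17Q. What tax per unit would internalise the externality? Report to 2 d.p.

Social marginal cost = private MC + MEC = 38.68 + 1.72Q.
Set SMC = demand: 38.68 + 1.72Q = 63.66 - 0.36Q → Q* = 12.0096.
The Pigouvian tax equals MEC at Q*: 17.77 + 1.17×12.0096 = 31.8212.

tax = $31.82 per unit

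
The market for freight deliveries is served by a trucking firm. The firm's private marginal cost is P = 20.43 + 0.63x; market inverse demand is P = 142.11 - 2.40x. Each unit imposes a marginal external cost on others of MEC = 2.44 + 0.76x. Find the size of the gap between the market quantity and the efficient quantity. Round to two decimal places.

Market equilibrium (private): 20.43 + 0.63x = 142.11 - 2.40x → x_m = 40.1584.
Social marginal cost = private MC + MEC = 22.87 + 1.39x.
Set SMC = demand: 22.87 + 1.39x = 142.11 - 2.40x → x* = 31.4617.
Gap = |40.1584 − 31.4617| = 8.6967.

8.70 units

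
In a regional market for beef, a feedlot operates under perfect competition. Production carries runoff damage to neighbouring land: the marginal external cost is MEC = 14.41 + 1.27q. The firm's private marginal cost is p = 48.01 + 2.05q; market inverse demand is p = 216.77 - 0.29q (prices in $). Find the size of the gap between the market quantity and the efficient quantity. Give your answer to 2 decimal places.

29.36 units

Market equilibrium (private): 48.01 + 2.05q = 216.77 - 0.29q → q_m = 72.1197.
Social marginal cost = private MC + MEC = 62.42 + 3.32q.
Set SMC = demand: 62.42 + 3.32q = 216.77 - 0.29q → q* = 42.7562.
Gap = |72.1197 − 42.7562| = 29.3635.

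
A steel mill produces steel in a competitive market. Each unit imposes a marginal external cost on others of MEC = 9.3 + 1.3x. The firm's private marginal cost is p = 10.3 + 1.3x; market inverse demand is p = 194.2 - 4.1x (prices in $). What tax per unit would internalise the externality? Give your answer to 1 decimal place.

Social marginal cost = private MC + MEC = 19.6 + 2.6x.
Set SMC = demand: 19.6 + 2.6x = 194.2 - 4.1x → x* = 26.0597.
The Pigouvian tax equals MEC at x*: 9.3 + 1.3×26.0597 = 43.1776.

tax = $43.2 per unit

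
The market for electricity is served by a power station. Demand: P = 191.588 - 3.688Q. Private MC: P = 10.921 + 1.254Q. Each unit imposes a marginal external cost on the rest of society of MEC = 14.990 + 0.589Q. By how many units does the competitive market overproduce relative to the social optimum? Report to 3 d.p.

Market equilibrium (private): 10.921 + 1.254Q = 191.588 - 3.688Q → Q_m = 36.5575.
Social marginal cost = private MC + MEC = 25.911 + 1.843Q.
Set SMC = demand: 25.911 + 1.843Q = 191.588 - 3.688Q → Q* = 29.9543.
Gap = |36.5575 − 29.9543| = 6.6032.

6.603 units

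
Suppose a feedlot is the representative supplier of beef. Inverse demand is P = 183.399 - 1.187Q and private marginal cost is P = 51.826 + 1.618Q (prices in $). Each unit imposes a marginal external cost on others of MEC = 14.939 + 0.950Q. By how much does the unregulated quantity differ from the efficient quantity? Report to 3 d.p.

Market equilibrium (private): 51.826 + 1.618Q = 183.399 - 1.187Q → Q_m = 46.9066.
Social marginal cost = private MC + MEC = 66.765 + 2.568Q.
Set SMC = demand: 66.765 + 2.568Q = 183.399 - 1.187Q → Q* = 31.0610.
Gap = |46.9066 − 31.0610| = 15.8456.

15.846 units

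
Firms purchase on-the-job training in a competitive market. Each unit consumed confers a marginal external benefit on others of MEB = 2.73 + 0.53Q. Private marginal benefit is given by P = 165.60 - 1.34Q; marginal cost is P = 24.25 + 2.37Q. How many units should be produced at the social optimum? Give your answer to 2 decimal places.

Social marginal benefit = demand + MEB = 168.33 - 0.81Q.
Set SMB = MC: 168.33 - 0.81Q = 24.25 + 2.37Q → Q* = 45.3082.

Q* = 45.31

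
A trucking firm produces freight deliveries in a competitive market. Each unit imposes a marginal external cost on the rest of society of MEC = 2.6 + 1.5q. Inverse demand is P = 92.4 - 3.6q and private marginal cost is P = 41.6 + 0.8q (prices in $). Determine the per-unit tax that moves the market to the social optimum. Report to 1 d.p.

Social marginal cost = private MC + MEC = 44.2 + 2.3q.
Set SMC = demand: 44.2 + 2.3q = 92.4 - 3.6q → q* = 8.1695.
The Pigouvian tax equals MEC at q*: 2.6 + 1.5×8.1695 = 14.8543.

tax = $14.9 per unit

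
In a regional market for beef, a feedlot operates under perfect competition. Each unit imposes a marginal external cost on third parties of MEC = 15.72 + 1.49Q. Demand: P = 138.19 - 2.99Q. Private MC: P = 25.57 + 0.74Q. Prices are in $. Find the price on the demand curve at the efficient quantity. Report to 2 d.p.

P = $82.69

Social marginal cost = private MC + MEC = 41.29 + 2.23Q.
Set SMC = demand: 41.29 + 2.23Q = 138.19 - 2.99Q → Q* = 18.5632.
Consumer price on the demand curve at Q*: 138.19 − 2.99×18.5632 = 82.6860.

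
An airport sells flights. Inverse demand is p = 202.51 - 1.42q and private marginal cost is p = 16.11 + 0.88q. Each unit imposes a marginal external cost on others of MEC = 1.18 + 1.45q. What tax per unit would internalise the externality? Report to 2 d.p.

Social marginal cost = private MC + MEC = 17.29 + 2.33q.
Set SMC = demand: 17.29 + 2.33q = 202.51 - 1.42q → q* = 49.3920.
The Pigouvian tax equals MEC at q*: 1.18 + 1.45×49.3920 = 72.7984.

tax = 72.80 per unit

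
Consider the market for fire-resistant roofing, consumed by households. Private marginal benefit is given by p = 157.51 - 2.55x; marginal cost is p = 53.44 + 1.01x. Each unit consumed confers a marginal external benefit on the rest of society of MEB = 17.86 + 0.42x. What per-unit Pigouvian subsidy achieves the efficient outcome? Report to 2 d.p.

Social marginal benefit = demand + MEB = 175.37 - 2.13x.
Set SMB = MC: 175.37 - 2.13x = 53.44 + 1.01x → x* = 38.8312.
The Pigouvian subsidy equals MEB at x*: 17.86 + 0.42×38.8312 = 34.1691.

subsidy = 34.17 per unit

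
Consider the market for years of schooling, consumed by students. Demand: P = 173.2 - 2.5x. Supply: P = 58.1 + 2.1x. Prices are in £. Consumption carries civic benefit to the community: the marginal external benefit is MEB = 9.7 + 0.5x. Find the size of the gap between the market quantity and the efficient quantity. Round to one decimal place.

5.4 units

Market equilibrium (private): 58.1 + 2.1x = 173.2 - 2.5x → x_m = 25.0217.
Social marginal benefit = demand + MEB = 182.9 - 2.0x.
Set SMB = MC: 182.9 - 2.0x = 58.1 + 2.1x → x* = 30.4390.
Gap = |25.0217 − 30.4390| = 5.4173.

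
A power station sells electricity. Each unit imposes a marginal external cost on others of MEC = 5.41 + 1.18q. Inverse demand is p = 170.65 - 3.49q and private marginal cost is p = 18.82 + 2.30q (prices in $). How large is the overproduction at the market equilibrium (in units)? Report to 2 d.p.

5.22 units

Market equilibrium (private): 18.82 + 2.30q = 170.65 - 3.49q → q_m = 26.2228.
Social marginal cost = private MC + MEC = 24.23 + 3.48q.
Set SMC = demand: 24.23 + 3.48q = 170.65 - 3.49q → q* = 21.0072.
Gap = |26.2228 − 21.0072| = 5.2156.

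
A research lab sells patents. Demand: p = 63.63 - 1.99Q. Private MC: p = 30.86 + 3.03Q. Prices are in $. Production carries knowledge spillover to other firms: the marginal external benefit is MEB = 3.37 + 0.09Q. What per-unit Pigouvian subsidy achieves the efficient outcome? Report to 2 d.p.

Social marginal cost = private MC − MEB = 27.49 + 2.94Q.
Set SMC = demand: 27.49 + 2.94Q = 63.63 - 1.99Q → Q* = 7.3306.
The Pigouvian subsidy equals MEB at Q*: 3.37 + 0.09×7.3306 = 4.0298.

subsidy = $4.03 per unit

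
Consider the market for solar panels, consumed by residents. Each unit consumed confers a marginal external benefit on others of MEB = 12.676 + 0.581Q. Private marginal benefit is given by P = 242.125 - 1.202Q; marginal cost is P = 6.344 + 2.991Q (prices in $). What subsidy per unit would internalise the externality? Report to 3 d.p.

Social marginal benefit = demand + MEB = 254.801 - 0.621Q.
Set SMB = MC: 254.801 - 0.621Q = 6.344 + 2.991Q → Q* = 68.7865.
The Pigouvian subsidy equals MEB at Q*: 12.676 + 0.581×68.7865 = 52.6410.

subsidy = $52.641 per unit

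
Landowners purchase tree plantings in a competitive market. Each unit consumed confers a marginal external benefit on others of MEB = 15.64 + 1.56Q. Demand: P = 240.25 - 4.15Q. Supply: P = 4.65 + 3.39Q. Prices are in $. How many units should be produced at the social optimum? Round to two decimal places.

Q* = 42.01

Social marginal benefit = demand + MEB = 255.89 - 2.59Q.
Set SMB = MC: 255.89 - 2.59Q = 4.65 + 3.39Q → Q* = 42.0134.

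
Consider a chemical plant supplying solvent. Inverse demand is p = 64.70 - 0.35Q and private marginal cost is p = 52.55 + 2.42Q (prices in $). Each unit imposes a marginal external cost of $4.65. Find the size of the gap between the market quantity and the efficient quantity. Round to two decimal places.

1.68 units

Market equilibrium (private): 52.55 + 2.42Q = 64.70 - 0.35Q → Q_m = 4.3863.
Social marginal cost = private MC + MEC = 57.20 + 2.42Q.
Set SMC = demand: 57.20 + 2.42Q = 64.70 - 0.35Q → Q* = 2.7076.
Gap = |4.3863 − 2.7076| = 1.6787.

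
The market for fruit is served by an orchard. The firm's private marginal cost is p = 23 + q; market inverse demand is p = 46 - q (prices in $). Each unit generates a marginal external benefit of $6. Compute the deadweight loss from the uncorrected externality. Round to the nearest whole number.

DWL = $9

Market equilibrium (private): 23 + q = 46 - q → q_m = 11.5000.
Social marginal cost = private MC − MEB = 17 + q.
Set SMC = demand: 17 + q = 46 - q → q* = 14.5000.
Between q* and q_m the wedge demand − SMC runs linearly from 0 to MEB(q_m), so the loss is a triangle.
DWL = ½ × 3.0000 × 6.0000 = 9.0000.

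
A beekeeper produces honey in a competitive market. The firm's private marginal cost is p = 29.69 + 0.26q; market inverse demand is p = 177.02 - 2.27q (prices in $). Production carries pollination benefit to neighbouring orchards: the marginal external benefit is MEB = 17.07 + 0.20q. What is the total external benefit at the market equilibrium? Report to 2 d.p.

Market equilibrium (private): 29.69 + 0.26q = 177.02 - 2.27q → q_m = 58.2332.
Total external benefit = ∫₀^{q_m} (17.07 + 0.20q) dq = 17.07×58.2332 + ½×0.20×58.2332² = 1333.1513.

$1333.15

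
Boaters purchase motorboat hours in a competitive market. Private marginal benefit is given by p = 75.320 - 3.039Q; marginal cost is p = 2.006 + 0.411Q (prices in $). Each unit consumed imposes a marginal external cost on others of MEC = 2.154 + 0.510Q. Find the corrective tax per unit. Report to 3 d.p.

tax = $11.319 per unit

Social marginal benefit = demand − MEC = 73.166 - 3.549Q.
Set SMB = MC: 73.166 - 3.549Q = 2.006 + 0.411Q → Q* = 17.9697.
The Pigouvian tax equals MEC at Q*: 2.154 + 0.510×17.9697 = 11.3185.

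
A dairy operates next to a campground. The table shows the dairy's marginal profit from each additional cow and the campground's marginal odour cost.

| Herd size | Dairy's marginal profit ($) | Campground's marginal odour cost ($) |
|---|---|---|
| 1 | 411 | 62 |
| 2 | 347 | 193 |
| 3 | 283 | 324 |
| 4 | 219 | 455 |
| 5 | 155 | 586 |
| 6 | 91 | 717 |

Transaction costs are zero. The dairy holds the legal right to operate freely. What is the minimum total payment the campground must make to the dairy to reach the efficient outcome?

$748

Left alone the dairy would choose level 6 (marginal profit stays positive).
Efficient level: k* = 2 (marginal profit ≥ marginal odour cost through 2).
The campground must at least cover the dairy's forgone profit from cutting 6→2: 283 + 219 + 155 + 91 = 748.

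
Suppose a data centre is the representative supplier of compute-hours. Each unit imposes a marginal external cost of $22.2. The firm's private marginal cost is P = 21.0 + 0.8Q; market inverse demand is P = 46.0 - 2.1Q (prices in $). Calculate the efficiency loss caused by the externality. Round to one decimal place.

Market equilibrium (private): 21.0 + 0.8Q = 46.0 - 2.1Q → Q_m = 8.6207.
Social marginal cost = private MC + MEC = 43.2 + 0.8Q.
Set SMC = demand: 43.2 + 0.8Q = 46.0 - 2.1Q → Q* = 0.9655.
Between Q* and Q_m the wedge SMC − demand runs linearly from 0 to MEC(Q_m), so the loss is a triangle.
DWL = ½ × 7.6552 × 22.2000 = 84.9727.

DWL = $85.0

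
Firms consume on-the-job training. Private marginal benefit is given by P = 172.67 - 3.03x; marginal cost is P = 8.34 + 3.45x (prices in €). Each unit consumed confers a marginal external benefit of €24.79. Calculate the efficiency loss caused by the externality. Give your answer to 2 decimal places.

Market equilibrium (private): 8.34 + 3.45x = 172.67 - 3.03x → x_m = 25.3596.
Social marginal benefit = demand + MEB = 197.46 - 3.03x.
Set SMB = MC: 197.46 - 3.03x = 8.34 + 3.45x → x* = 29.1852.
The welfare-loss triangle has base |x_m − x*| and height MEB(x_m) (the vertical gap between SMB and MC is zero at x* and MEB at x_m).
DWL = ½ × 3.8256 × 24.7900 = 47.4183.

DWL = €47.42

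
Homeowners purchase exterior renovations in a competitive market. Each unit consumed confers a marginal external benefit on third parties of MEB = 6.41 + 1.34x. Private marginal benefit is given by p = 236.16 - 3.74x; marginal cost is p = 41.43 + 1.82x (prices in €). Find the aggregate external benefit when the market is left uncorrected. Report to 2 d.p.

€1046.35

Market equilibrium (private): 41.43 + 1.82x = 236.16 - 3.74x → x_m = 35.0234.
Total external benefit = ∫₀^{x_m} (6.41 + 1.34x) dx = 6.41×35.0234 + ½×1.34×35.0234² = 1046.3478.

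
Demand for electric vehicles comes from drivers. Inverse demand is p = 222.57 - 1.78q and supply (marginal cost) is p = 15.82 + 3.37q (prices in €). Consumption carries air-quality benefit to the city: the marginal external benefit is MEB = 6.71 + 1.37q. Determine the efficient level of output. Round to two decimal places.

q* = 56.47

Social marginal benefit = demand + MEB = 229.28 - 0.41q.
Set SMB = MC: 229.28 - 0.41q = 15.82 + 3.37q → q* = 56.4709.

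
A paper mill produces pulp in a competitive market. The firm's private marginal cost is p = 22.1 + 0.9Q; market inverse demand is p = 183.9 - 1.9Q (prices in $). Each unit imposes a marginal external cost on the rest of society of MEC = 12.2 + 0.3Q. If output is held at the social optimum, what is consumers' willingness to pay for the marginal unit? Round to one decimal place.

Social marginal cost = private MC + MEC = 34.3 + 1.2Q.
Set SMC = demand: 34.3 + 1.2Q = 183.9 - 1.9Q → Q* = 48.2581.
Consumer price on the demand curve at Q*: 183.9 − 1.9×48.2581 = 92.2096.

P = $92.2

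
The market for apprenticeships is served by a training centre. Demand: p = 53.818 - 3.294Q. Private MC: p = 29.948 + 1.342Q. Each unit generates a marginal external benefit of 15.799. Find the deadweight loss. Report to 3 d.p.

Market equilibrium (private): 29.948 + 1.342Q = 53.818 - 3.294Q → Q_m = 5.1488.
Social marginal cost = private MC − MEB = 14.149 + 1.342Q.
Set SMC = demand: 14.149 + 1.342Q = 53.818 - 3.294Q → Q* = 8.5567.
The loss is the area between SMC and demand from Q* to Q_m; with linear curves that's a triangle of height MEB(Q_m).
DWL = ½ × 3.4079 × 15.7990 = 26.9207.

DWL = 26.921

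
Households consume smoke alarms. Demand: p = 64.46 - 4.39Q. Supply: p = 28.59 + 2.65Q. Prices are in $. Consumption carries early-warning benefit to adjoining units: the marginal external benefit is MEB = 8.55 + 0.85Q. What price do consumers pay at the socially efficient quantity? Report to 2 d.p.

Social marginal benefit = demand + MEB = 73.01 - 3.54Q.
Set SMB = MC: 73.01 - 3.54Q = 28.59 + 2.65Q → Q* = 7.1761.
Consumer price on the demand curve at Q*: 64.46 − 4.39×7.1761 = 32.9569.

P = $32.96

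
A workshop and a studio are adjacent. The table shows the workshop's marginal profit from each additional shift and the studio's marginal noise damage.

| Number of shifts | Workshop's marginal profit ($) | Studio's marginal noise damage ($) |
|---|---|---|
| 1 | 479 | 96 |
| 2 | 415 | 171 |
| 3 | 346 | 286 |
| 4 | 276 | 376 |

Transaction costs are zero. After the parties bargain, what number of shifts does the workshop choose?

Bargaining reaches the level where marginal profit last exceeds marginal noise damage.
That holds through level 3 (346 ≥ 286) but not at 4 (276 < 376).

3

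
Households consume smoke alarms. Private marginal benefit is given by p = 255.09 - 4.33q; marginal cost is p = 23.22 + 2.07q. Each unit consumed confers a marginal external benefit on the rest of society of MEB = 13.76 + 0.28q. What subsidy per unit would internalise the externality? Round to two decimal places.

Social marginal benefit = demand + MEB = 268.85 - 4.05q.
Set SMB = MC: 268.85 - 4.05q = 23.22 + 2.07q → q* = 40.1356.
The Pigouvian subsidy equals MEB at q*: 13.76 + 0.28×40.1356 = 24.9980.

subsidy = 25.00 per unit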